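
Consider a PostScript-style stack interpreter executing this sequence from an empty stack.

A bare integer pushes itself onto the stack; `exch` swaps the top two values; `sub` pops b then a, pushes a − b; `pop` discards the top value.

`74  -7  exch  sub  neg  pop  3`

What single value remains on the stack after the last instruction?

74   : [74]
-7   : [74, -7]
exch : [-7, 74]
sub  : [-81]
neg  : [81]
pop  : []
3    : [3]

3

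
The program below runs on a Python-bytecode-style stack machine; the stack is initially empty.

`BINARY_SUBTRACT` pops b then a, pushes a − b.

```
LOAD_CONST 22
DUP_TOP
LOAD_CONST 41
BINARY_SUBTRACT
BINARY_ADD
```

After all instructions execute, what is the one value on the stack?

3

LOAD_CONST 22    22
DUP_TOP          22 22
LOAD_CONST 41    22 22 41
BINARY_SUBTRACT  22 -19
BINARY_ADD       3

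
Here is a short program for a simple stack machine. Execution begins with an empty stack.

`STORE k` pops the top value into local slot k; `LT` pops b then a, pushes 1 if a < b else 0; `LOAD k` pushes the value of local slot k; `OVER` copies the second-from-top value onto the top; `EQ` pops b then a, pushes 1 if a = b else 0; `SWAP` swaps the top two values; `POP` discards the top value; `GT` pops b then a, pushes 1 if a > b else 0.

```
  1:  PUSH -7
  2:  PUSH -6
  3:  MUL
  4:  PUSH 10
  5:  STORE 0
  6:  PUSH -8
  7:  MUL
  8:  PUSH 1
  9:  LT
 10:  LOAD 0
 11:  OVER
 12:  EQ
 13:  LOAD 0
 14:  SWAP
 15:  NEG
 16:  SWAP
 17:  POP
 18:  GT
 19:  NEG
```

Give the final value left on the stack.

PUSH -7 -> [-7]
PUSH -6 -> [-7, -6]
MUL     -> [42]
PUSH 10 -> [42, 10]
STORE 0 -> [42]
PUSH -8 -> [42, -8]
MUL     -> [-336]
PUSH 1  -> [-336, 1]
LT      -> [1]
LOAD 0  -> [1, 10]
OVER    -> [1, 10, 1]
EQ      -> [1, 0]
LOAD 0  -> [1, 0, 10]
SWAP    -> [1, 10, 0]
NEG     -> [1, 10, 0]
SWAP    -> [1, 0, 10]
POP     -> [1, 0]
GT      -> [1]
NEG     -> [-1]

-1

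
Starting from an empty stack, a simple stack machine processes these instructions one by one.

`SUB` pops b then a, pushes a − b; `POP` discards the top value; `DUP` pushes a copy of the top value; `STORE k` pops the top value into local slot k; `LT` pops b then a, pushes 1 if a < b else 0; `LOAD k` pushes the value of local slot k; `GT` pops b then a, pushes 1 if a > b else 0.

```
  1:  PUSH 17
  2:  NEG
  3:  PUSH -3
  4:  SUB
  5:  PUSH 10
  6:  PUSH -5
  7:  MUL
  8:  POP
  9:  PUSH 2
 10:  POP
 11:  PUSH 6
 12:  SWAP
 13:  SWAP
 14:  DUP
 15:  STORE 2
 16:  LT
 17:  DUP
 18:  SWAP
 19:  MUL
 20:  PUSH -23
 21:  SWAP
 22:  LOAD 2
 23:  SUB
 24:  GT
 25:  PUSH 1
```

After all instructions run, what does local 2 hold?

PUSH 17  -> [17]
NEG      -> [-17]
PUSH -3  -> [-17, -3]
SUB      -> [-14]
PUSH 10  -> [-14, 10]
PUSH -5  -> [-14, 10, -5]
MUL      -> [-14, -50]
POP      -> [-14]
PUSH 2   -> [-14, 2]
POP      -> [-14]
PUSH 6   -> [-14, 6]
SWAP     -> [6, -14]
SWAP     -> [-14, 6]
DUP      -> [-14, 6, 6]
STORE 2  -> [-14, 6]
LT       -> [1]
DUP      -> [1, 1]
SWAP     -> [1, 1]
MUL      -> [1]
PUSH -23 -> [1, -23]
SWAP     -> [-23, 1]
LOAD 2   -> [-23, 1, 6]
SUB      -> [-23, -5]
GT       -> [0]
PUSH 1   -> [0, 1]

6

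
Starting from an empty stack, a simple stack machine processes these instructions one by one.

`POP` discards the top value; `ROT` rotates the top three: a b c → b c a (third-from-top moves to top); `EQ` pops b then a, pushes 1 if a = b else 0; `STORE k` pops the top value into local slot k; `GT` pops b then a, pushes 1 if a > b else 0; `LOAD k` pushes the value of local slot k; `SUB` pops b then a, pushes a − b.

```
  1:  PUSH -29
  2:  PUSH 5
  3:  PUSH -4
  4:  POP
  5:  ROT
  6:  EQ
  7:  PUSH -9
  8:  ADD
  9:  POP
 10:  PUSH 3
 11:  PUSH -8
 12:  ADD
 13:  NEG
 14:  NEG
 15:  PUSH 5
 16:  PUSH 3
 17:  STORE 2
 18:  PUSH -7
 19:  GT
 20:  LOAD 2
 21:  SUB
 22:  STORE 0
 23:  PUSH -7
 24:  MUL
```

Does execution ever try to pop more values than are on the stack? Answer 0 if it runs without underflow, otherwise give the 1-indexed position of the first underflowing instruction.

PUSH -29 -> [-29]
PUSH 5   -> [-29, 5]
PUSH -4  -> [-29, 5, -4]
POP      -> [-29, 5]
ROT  — needs 3 operands, stack has 2 → underflow

5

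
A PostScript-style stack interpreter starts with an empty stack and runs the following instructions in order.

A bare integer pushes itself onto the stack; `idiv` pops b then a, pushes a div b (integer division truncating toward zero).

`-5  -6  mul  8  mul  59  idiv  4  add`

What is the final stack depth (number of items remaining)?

1

-5   → [-5]
-6   → [-5, -6]
mul  → [30]
8    → [30, 8]
mul  → [240]
59   → [240, 59]
idiv → [4]
4    → [4, 4]
add  → [8]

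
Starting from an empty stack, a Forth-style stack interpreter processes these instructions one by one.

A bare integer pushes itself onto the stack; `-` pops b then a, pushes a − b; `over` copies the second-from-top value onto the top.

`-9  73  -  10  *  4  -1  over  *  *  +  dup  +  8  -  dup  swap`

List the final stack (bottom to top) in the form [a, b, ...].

[-1680, -1680]

-9   -> [-9]
73   -> [-9, 73]
-    -> [-82]
10   -> [-82, 10]
*    -> [-820]
4    -> [-820, 4]
-1   -> [-820, 4, -1]
over -> [-820, 4, -1, 4]
*    -> [-820, 4, -4]
*    -> [-820, -16]
+    -> [-836]
dup  -> [-836, -836]
+    -> [-1672]
8    -> [-1672, 8]
-    -> [-1680]
dup  -> [-1680, -1680]
swap -> [-1680, -1680]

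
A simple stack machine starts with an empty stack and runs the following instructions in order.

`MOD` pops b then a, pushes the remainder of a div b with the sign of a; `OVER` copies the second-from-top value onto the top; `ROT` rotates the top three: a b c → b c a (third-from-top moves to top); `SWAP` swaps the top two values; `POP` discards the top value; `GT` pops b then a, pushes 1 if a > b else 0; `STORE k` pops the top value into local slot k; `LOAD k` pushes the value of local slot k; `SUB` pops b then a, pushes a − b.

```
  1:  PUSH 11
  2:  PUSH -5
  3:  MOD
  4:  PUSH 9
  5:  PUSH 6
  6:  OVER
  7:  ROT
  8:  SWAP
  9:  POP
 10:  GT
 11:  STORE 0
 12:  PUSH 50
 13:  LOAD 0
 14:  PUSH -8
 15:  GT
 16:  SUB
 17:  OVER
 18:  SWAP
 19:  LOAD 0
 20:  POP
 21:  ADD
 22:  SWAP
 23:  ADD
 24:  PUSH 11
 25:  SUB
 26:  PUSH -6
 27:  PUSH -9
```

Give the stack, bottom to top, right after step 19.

PUSH 11  [11]
PUSH -5  [11, -5]
MOD      [1]
PUSH 9   [1, 9]
PUSH 6   [1, 9, 6]
OVER     [1, 9, 6, 9]
ROT      [1, 6, 9, 9]
SWAP     [1, 6, 9, 9]
POP      [1, 6, 9]
GT       [1, 0]
STORE 0  [1]
PUSH 50  [1, 50]
LOAD 0   [1, 50, 0]
PUSH -8  [1, 50, 0, -8]
GT       [1, 50, 1]
SUB      [1, 49]
OVER     [1, 49, 1]
SWAP     [1, 1, 49]
LOAD 0   [1, 1, 49, 0]

[1, 1, 49, 0]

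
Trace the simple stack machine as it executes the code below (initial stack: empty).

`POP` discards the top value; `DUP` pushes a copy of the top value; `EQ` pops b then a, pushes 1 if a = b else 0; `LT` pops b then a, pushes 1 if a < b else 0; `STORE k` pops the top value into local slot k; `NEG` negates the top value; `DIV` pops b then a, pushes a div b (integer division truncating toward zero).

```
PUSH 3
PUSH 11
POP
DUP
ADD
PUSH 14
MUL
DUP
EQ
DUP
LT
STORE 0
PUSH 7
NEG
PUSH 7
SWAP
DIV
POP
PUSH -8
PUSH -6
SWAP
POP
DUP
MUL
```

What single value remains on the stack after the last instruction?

36

PUSH 3  : 3
PUSH 11 : 3 11
POP     : 3
DUP     : 3 3
ADD     : 6
PUSH 14 : 6 14
MUL     : 84
DUP     : 84 84
EQ      : 1
DUP     : 1 1
LT      : 0
STORE 0 : (empty)
PUSH 7  : 7
NEG     : -7
PUSH 7  : -7 7
SWAP    : 7 -7
DIV     : -1
POP     : (empty)
PUSH -8 : -8
PUSH -6 : -8 -6
SWAP    : -6 -8
POP     : -6
DUP     : -6 -6
MUL     : 36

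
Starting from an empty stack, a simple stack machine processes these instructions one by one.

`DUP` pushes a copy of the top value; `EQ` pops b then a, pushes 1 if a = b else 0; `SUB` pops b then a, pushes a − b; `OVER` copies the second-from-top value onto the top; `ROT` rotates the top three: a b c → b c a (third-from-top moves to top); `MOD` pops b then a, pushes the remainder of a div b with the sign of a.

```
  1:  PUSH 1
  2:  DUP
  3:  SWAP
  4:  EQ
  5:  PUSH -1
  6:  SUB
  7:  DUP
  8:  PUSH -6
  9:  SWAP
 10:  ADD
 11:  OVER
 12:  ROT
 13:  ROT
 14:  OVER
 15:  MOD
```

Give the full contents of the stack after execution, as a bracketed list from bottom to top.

PUSH 1   1
DUP      1 1
SWAP     1 1
EQ       1
PUSH -1  1 -1
SUB      2
DUP      2 2
PUSH -6  2 2 -6
SWAP     2 -6 2
ADD      2 -4
OVER     2 -4 2
ROT      -4 2 2
ROT      2 2 -4
OVER     2 2 -4 2
MOD      2 2 0

[2, 2, 0]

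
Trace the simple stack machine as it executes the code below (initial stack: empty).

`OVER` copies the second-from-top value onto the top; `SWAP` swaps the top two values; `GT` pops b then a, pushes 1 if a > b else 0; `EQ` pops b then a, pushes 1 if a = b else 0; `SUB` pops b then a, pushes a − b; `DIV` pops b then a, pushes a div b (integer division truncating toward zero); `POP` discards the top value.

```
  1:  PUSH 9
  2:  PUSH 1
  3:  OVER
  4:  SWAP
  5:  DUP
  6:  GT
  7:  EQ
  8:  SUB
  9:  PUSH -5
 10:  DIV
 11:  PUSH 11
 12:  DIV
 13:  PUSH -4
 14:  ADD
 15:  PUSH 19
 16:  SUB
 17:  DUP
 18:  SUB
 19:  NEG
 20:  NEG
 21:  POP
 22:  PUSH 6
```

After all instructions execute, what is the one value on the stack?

6

PUSH 9  -> [9]
PUSH 1  -> [9, 1]
OVER    -> [9, 1, 9]
SWAP    -> [9, 9, 1]
DUP     -> [9, 9, 1, 1]
GT      -> [9, 9, 0]
EQ      -> [9, 0]
SUB     -> [9]
PUSH -5 -> [9, -5]
DIV     -> [-1]
PUSH 11 -> [-1, 11]
DIV     -> [0]
PUSH -4 -> [0, -4]
ADD     -> [-4]
PUSH 19 -> [-4, 19]
SUB     -> [-23]
DUP     -> [-23, -23]
SUB     -> [0]
NEG     -> [0]
NEG     -> [0]
POP     -> []
PUSH 6  -> [6]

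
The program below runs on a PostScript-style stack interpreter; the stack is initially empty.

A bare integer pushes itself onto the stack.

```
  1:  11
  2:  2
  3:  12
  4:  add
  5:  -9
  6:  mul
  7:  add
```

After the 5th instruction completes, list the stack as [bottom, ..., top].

11  → [11]
2   → [11, 2]
12  → [11, 2, 12]
add → [11, 14]
-9  → [11, 14, -9]

[11, 14, -9]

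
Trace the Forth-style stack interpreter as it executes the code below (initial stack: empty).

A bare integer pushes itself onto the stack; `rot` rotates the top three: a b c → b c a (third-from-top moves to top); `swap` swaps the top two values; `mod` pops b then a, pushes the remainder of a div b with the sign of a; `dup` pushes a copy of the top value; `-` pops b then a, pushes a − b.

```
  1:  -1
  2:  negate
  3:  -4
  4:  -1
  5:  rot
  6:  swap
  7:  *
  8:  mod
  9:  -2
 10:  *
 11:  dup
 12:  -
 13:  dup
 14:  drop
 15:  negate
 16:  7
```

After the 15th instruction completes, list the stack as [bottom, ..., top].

[0]

-1     → [-1]
negate → [1]
-4     → [1, -4]
-1     → [1, -4, -1]
rot    → [-4, -1, 1]
swap   → [-4, 1, -1]
*      → [-4, -1]
mod    → [0]
-2     → [0, -2]
*      → [0]
dup    → [0, 0]
-      → [0]
dup    → [0, 0]
drop   → [0]
negate → [0]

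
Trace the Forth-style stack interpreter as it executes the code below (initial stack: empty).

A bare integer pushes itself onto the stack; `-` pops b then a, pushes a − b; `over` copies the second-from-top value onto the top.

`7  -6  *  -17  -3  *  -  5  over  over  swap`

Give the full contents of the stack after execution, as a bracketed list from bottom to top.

7    : 7
-6   : 7 -6
*    : -42
-17  : -42 -17
-3   : -42 -17 -3
*    : -42 51
-    : -93
5    : -93 5
over : -93 5 -93
over : -93 5 -93 5
swap : -93 5 5 -93

[-93, 5, 5, -93]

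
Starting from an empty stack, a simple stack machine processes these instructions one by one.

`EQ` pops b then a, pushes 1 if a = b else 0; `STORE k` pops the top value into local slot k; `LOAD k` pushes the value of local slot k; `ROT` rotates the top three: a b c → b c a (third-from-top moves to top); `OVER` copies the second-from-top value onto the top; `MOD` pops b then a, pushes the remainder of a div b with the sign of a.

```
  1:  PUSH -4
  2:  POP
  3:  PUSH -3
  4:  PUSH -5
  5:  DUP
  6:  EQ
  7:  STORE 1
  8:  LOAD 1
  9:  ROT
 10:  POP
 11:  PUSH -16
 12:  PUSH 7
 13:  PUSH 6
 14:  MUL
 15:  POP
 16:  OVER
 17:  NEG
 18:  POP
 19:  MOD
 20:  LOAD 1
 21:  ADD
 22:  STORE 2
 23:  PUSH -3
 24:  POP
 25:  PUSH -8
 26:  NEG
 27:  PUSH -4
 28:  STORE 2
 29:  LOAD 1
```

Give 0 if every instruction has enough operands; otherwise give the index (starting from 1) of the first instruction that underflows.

9

PUSH -4 : [-4]
POP     : []
PUSH -3 : [-3]
PUSH -5 : [-3, -5]
DUP     : [-3, -5, -5]
EQ      : [-3, 1]
STORE 1 : [-3]
LOAD 1  : [-3, 1]
ROT  — needs 3 operands, stack has 2 → underflow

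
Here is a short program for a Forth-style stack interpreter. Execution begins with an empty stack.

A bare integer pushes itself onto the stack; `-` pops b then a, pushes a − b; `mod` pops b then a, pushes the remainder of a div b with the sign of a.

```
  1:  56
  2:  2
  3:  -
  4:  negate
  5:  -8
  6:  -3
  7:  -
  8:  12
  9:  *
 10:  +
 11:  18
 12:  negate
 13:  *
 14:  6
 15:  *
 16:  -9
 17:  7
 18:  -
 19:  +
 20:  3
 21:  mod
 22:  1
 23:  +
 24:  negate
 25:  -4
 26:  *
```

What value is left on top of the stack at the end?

56     -> [56]
2      -> [56, 2]
-      -> [54]
negate -> [-54]
-8     -> [-54, -8]
-3     -> [-54, -8, -3]
-      -> [-54, -5]
12     -> [-54, -5, 12]
*      -> [-54, -60]
+      -> [-114]
18     -> [-114, 18]
negate -> [-114, -18]
*      -> [2052]
6      -> [2052, 6]
*      -> [12312]
-9     -> [12312, -9]
7      -> [12312, -9, 7]
-      -> [12312, -16]
+      -> [12296]
3      -> [12296, 3]
mod    -> [2]
1      -> [2, 1]
+      -> [3]
negate -> [-3]
-4     -> [-3, -4]
*      -> [12]

12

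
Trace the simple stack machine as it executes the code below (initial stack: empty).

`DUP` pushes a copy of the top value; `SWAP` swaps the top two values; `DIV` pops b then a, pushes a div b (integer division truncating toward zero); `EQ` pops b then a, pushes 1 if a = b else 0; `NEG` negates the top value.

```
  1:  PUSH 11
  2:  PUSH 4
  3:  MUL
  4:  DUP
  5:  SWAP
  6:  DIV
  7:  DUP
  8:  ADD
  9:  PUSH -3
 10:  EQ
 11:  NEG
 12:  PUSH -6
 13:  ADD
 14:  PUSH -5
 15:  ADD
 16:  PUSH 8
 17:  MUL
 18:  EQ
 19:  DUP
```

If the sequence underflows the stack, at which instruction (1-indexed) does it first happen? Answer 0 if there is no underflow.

PUSH 11  [11]
PUSH 4   [11, 4]
MUL      [44]
DUP      [44, 44]
SWAP     [44, 44]
DIV      [1]
DUP      [1, 1]
ADD      [2]
PUSH -3  [2, -3]
EQ       [0]
NEG      [0]
PUSH -6  [0, -6]
ADD      [-6]
PUSH -5  [-6, -5]
ADD      [-11]
PUSH 8   [-11, 8]
MUL      [-88]
EQ  — needs 2 operands, stack has 1 → underflow

18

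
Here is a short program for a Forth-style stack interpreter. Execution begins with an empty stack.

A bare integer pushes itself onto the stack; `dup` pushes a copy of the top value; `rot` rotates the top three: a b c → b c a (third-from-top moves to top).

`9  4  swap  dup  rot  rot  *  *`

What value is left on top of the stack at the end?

9    → [9]
4    → [9, 4]
swap → [4, 9]
dup  → [4, 9, 9]
rot  → [9, 9, 4]
rot  → [9, 4, 9]
*    → [9, 36]
*    → [324]

324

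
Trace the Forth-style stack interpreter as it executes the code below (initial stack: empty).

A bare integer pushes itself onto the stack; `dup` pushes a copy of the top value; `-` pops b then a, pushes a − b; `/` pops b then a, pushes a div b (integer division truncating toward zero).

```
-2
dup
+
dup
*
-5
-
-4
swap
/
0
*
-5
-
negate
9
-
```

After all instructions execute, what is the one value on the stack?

-14

-2     → [-2]
dup    → [-2, -2]
+      → [-4]
dup    → [-4, -4]
*      → [16]
-5     → [16, -5]
-      → [21]
-4     → [21, -4]
swap   → [-4, 21]
/      → [0]
0      → [0, 0]
*      → [0]
-5     → [0, -5]
-      → [5]
negate → [-5]
9      → [-5, 9]
-      → [-14]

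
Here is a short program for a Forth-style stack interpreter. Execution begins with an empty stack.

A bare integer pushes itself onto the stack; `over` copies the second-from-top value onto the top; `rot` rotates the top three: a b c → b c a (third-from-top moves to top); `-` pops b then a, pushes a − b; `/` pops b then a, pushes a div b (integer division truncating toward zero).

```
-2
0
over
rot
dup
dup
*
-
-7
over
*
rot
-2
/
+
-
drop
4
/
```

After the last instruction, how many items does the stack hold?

1

-2   -> -2
0    -> -2 0
over -> -2 0 -2
rot  -> 0 -2 -2
dup  -> 0 -2 -2 -2
dup  -> 0 -2 -2 -2 -2
*    -> 0 -2 -2 4
-    -> 0 -2 -6
-7   -> 0 -2 -6 -7
over -> 0 -2 -6 -7 -6
*    -> 0 -2 -6 42
rot  -> 0 -6 42 -2
-2   -> 0 -6 42 -2 -2
/    -> 0 -6 42 1
+    -> 0 -6 43
-    -> 0 -49
drop -> 0
4    -> 0 4
/    -> 0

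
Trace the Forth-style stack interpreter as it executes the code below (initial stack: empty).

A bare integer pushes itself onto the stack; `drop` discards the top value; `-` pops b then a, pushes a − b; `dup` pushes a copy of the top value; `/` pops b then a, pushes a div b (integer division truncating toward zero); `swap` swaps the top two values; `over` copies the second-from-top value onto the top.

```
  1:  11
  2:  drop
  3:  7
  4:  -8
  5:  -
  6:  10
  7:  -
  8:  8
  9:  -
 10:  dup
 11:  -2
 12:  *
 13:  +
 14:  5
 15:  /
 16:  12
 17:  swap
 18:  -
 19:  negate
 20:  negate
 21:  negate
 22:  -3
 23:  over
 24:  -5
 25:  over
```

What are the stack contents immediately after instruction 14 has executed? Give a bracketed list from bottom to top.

[3, 5]

11   → 11
drop → (empty)
7    → 7
-8   → 7 -8
-    → 15
10   → 15 10
-    → 5
8    → 5 8
-    → -3
dup  → -3 -3
-2   → -3 -3 -2
*    → -3 6
+    → 3
5    → 3 5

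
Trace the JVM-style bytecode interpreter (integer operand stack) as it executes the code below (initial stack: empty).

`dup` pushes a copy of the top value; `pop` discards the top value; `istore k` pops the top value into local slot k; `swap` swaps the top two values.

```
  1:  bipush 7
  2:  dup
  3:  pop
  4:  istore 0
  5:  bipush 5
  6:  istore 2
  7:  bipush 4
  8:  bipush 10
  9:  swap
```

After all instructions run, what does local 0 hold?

7

bipush 7   [7]
dup        [7, 7]
pop        [7]
istore 0   []
bipush 5   [5]
istore 2   []
bipush 4   [4]
bipush 10  [4, 10]
swap       [10, 4]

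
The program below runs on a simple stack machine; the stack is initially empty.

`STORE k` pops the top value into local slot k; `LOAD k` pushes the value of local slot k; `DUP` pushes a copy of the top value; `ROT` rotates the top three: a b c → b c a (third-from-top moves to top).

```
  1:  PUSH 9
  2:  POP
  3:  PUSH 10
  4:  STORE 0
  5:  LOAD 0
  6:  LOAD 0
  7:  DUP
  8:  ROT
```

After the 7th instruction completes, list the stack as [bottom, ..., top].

[10, 10, 10]

PUSH 9   9
POP      (empty)
PUSH 10  10
STORE 0  (empty)
LOAD 0   10
LOAD 0   10 10
DUP      10 10 10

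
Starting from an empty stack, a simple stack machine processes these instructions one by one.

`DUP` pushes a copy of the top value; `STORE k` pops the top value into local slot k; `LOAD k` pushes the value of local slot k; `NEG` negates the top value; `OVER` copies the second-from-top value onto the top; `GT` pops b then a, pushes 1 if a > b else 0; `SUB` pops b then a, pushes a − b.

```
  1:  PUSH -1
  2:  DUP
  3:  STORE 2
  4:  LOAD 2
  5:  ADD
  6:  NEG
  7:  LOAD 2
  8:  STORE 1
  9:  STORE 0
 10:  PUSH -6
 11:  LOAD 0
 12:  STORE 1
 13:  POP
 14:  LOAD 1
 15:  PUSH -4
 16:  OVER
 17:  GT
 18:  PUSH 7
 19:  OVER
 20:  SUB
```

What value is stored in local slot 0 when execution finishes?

PUSH -1  [-1]
DUP      [-1, -1]
STORE 2  [-1]
LOAD 2   [-1, -1]
ADD      [-2]
NEG      [2]
LOAD 2   [2, -1]
STORE 1  [2]
STORE 0  []
PUSH -6  [-6]
LOAD 0   [-6, 2]
STORE 1  [-6]
POP      []
LOAD 1   [2]
PUSH -4  [2, -4]
OVER     [2, -4, 2]
GT       [2, 0]
PUSH 7   [2, 0, 7]
OVER     [2, 0, 7, 0]
SUB      [2, 0, 7]

2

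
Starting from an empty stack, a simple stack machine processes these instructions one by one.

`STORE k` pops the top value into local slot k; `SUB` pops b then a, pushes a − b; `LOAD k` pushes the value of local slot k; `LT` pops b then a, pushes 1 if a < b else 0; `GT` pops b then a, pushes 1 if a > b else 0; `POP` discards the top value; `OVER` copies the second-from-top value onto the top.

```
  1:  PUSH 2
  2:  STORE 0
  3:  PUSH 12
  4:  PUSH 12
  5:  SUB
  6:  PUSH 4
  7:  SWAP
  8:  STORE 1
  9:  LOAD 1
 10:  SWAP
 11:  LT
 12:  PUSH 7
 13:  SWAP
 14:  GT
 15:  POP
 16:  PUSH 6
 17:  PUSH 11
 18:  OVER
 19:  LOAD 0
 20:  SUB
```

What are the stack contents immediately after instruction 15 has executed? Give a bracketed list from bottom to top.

PUSH 2   [2]
STORE 0  []
PUSH 12  [12]
PUSH 12  [12, 12]
SUB      [0]
PUSH 4   [0, 4]
SWAP     [4, 0]
STORE 1  [4]
LOAD 1   [4, 0]
SWAP     [0, 4]
LT       [1]
PUSH 7   [1, 7]
SWAP     [7, 1]
GT       [1]
POP      []

[]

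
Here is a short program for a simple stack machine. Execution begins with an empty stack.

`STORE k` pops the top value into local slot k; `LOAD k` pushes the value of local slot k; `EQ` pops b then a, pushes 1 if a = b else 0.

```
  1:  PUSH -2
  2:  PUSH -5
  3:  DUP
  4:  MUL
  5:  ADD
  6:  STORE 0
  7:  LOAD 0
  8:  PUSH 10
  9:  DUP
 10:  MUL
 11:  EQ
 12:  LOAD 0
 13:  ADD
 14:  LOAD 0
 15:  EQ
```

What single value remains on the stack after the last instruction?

PUSH -2  -2
PUSH -5  -2 -5
DUP      -2 -5 -5
MUL      -2 25
ADD      23
STORE 0  (empty)
LOAD 0   23
PUSH 10  23 10
DUP      23 10 10
MUL      23 100
EQ       0
LOAD 0   0 23
ADD      23
LOAD 0   23 23
EQ       1

1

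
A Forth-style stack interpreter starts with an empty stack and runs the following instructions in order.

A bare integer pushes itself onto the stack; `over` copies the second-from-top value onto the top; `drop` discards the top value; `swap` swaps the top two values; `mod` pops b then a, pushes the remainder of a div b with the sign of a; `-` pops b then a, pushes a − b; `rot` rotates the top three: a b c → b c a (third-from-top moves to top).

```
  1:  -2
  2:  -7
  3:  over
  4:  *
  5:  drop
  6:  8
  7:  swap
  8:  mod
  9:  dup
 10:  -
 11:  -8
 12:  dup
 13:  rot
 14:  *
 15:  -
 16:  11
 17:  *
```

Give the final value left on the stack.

-2    -2
-7    -2 -7
over  -2 -7 -2
*     -2 14
drop  -2
8     -2 8
swap  8 -2
mod   0
dup   0 0
-     0
-8    0 -8
dup   0 -8 -8
rot   -8 -8 0
*     -8 0
-     -8
11    -8 11
*     -88

-88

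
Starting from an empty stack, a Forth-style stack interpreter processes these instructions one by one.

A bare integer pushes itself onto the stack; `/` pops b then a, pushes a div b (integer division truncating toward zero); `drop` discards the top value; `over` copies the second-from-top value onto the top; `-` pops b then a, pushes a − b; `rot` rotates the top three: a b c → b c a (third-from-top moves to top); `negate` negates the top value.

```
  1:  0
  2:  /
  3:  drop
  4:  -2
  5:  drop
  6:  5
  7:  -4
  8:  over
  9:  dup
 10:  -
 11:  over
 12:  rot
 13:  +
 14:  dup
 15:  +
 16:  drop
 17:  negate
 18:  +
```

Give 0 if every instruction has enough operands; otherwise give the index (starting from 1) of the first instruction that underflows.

0  0
/  — needs 2 operands, stack has 1 → underflow

2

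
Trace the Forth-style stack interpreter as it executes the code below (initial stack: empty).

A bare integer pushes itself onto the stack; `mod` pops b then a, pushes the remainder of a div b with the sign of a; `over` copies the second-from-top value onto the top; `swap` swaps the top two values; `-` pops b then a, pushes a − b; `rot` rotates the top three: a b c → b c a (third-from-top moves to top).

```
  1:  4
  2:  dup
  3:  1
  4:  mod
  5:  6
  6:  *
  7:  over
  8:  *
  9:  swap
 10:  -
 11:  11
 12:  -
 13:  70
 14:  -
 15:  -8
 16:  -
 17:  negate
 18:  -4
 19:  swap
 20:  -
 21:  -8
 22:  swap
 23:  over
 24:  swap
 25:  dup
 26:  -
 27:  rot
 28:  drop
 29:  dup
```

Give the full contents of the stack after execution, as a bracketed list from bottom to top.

[-8, 0, 0]

4      : [4]
dup    : [4, 4]
1      : [4, 4, 1]
mod    : [4, 0]
6      : [4, 0, 6]
*      : [4, 0]
over   : [4, 0, 4]
*      : [4, 0]
swap   : [0, 4]
-      : [-4]
11     : [-4, 11]
-      : [-15]
70     : [-15, 70]
-      : [-85]
-8     : [-85, -8]
-      : [-77]
negate : [77]
-4     : [77, -4]
swap   : [-4, 77]
-      : [-81]
-8     : [-81, -8]
swap   : [-8, -81]
over   : [-8, -81, -8]
swap   : [-8, -8, -81]
dup    : [-8, -8, -81, -81]
-      : [-8, -8, 0]
rot    : [-8, 0, -8]
drop   : [-8, 0]
dup    : [-8, 0, 0]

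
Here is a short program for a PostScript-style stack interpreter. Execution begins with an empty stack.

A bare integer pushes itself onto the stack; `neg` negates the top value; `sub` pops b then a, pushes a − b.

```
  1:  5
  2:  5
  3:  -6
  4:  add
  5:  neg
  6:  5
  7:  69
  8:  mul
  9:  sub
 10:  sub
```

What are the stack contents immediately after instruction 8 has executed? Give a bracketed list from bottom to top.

5    5
5    5 5
-6   5 5 -6
add  5 -1
neg  5 1
5    5 1 5
69   5 1 5 69
mul  5 1 345

[5, 1, 345]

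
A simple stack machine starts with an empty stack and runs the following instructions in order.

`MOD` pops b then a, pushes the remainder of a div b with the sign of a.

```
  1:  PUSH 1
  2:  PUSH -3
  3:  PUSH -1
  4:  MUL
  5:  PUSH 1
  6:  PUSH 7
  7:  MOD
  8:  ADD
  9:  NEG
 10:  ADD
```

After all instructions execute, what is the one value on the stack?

PUSH 1   [1]
PUSH -3  [1, -3]
PUSH -1  [1, -3, -1]
MUL      [1, 3]
PUSH 1   [1, 3, 1]
PUSH 7   [1, 3, 1, 7]
MOD      [1, 3, 1]
ADD      [1, 4]
NEG      [1, -4]
ADD      [-3]

-3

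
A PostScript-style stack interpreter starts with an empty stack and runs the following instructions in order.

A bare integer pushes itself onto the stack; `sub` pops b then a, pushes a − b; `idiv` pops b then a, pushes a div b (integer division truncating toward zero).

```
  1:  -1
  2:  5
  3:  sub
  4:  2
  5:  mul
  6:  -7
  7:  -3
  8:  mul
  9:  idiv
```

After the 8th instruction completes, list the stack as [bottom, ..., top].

-1  → [-1]
5   → [-1, 5]
sub → [-6]
2   → [-6, 2]
mul → [-12]
-7  → [-12, -7]
-3  → [-12, -7, -3]
mul → [-12, 21]

[-12, 21]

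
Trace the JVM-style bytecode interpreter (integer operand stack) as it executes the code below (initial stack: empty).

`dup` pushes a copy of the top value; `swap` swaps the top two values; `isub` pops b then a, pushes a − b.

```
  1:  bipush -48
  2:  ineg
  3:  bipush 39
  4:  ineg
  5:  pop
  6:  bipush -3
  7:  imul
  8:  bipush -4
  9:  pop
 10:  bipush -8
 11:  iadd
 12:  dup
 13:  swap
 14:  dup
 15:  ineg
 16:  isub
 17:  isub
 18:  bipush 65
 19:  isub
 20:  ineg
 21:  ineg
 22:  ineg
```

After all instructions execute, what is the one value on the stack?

bipush -48 -> -48
ineg       -> 48
bipush 39  -> 48 39
ineg       -> 48 -39
pop        -> 48
bipush -3  -> 48 -3
imul       -> -144
bipush -4  -> -144 -4
pop        -> -144
bipush -8  -> -144 -8
iadd       -> -152
dup        -> -152 -152
swap       -> -152 -152
dup        -> -152 -152 -152
ineg       -> -152 -152 152
isub       -> -152 -304
isub       -> 152
bipush 65  -> 152 65
isub       -> 87
ineg       -> -87
ineg       -> 87
ineg       -> -87

-87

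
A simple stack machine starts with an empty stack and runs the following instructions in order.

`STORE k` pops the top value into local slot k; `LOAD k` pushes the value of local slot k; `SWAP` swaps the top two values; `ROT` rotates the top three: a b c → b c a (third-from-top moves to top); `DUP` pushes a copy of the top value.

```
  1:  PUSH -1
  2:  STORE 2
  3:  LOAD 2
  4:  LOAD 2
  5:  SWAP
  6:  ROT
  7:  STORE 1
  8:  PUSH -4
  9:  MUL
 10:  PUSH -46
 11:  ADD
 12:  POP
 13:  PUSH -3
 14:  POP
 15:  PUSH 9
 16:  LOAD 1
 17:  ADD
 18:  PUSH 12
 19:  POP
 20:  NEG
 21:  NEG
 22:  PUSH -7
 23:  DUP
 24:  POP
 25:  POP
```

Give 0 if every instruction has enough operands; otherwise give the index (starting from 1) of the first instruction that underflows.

PUSH -1  -1
STORE 2  (empty)
LOAD 2   -1
LOAD 2   -1 -1
SWAP     -1 -1
ROT  — needs 3 operands, stack has 2 → underflow

6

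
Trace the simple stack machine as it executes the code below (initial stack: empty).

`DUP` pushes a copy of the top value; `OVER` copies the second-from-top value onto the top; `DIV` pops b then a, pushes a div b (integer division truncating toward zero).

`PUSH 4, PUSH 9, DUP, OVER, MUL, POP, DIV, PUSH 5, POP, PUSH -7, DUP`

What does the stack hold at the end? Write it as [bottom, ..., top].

[0, -7, -7]

PUSH 4  -> [4]
PUSH 9  -> [4, 9]
DUP     -> [4, 9, 9]
OVER    -> [4, 9, 9, 9]
MUL     -> [4, 9, 81]
POP     -> [4, 9]
DIV     -> [0]
PUSH 5  -> [0, 5]
POP     -> [0]
PUSH -7 -> [0, -7]
DUP     -> [0, -7, -7]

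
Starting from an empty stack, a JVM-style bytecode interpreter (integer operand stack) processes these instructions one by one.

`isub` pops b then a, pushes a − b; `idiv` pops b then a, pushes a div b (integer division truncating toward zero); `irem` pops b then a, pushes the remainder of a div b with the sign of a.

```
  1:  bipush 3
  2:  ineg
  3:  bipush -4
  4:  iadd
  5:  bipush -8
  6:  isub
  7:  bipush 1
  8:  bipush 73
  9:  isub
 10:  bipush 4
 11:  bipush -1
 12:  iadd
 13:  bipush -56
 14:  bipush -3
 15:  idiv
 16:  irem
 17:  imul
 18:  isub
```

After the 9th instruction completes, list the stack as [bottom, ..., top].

[1, -72]

bipush 3  → [3]
ineg      → [-3]
bipush -4 → [-3, -4]
iadd      → [-7]
bipush -8 → [-7, -8]
isub      → [1]
bipush 1  → [1, 1]
bipush 73 → [1, 1, 73]
isub      → [1, -72]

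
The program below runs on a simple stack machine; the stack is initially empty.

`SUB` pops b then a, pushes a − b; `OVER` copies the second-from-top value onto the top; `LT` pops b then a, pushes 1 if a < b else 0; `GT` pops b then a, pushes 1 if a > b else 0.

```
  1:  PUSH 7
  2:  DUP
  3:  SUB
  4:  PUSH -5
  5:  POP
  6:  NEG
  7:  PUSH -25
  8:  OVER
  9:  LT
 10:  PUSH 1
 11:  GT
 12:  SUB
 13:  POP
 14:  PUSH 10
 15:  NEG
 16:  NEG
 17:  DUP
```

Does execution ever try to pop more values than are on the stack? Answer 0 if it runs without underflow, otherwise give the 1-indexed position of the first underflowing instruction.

0

PUSH 7    7
DUP       7 7
SUB       0
PUSH -5   0 -5
POP       0
NEG       0
PUSH -25  0 -25
OVER      0 -25 0
LT        0 1
PUSH 1    0 1 1
GT        0 0
SUB       0
POP       (empty)
PUSH 10   10
NEG       -10
NEG       10
DUP       10 10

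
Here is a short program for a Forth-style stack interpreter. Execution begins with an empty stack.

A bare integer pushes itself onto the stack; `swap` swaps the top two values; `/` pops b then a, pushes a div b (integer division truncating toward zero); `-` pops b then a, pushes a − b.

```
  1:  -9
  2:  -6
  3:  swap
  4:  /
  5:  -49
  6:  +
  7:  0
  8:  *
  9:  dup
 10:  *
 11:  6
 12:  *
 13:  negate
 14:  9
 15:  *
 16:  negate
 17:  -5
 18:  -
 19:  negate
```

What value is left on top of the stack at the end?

-5

-9     -> [-9]
-6     -> [-9, -6]
swap   -> [-6, -9]
/      -> [0]
-49    -> [0, -49]
+      -> [-49]
0      -> [-49, 0]
*      -> [0]
dup    -> [0, 0]
*      -> [0]
6      -> [0, 6]
*      -> [0]
negate -> [0]
9      -> [0, 9]
*      -> [0]
negate -> [0]
-5     -> [0, -5]
-      -> [5]
negate -> [-5]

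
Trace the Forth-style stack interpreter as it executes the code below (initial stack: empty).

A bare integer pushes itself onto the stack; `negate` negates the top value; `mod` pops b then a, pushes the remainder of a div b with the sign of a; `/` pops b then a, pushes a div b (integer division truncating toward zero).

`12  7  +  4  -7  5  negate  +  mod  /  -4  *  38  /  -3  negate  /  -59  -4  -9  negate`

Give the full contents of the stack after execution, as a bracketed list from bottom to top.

12     → 12
7      → 12 7
+      → 19
4      → 19 4
-7     → 19 4 -7
5      → 19 4 -7 5
negate → 19 4 -7 -5
+      → 19 4 -12
mod    → 19 4
/      → 4
-4     → 4 -4
*      → -16
38     → -16 38
/      → 0
-3     → 0 -3
negate → 0 3
/      → 0
-59    → 0 -59
-4     → 0 -59 -4
-9     → 0 -59 -4 -9
negate → 0 -59 -4 9

[0, -59, -4, 9]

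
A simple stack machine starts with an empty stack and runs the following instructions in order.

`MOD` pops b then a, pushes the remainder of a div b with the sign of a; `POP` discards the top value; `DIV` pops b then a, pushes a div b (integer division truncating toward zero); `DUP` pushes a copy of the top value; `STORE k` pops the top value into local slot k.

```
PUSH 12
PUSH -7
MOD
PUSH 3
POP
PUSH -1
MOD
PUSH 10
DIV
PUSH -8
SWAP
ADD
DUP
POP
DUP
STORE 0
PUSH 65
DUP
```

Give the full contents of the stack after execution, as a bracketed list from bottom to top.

[-8, 65, 65]

PUSH 12 -> [12]
PUSH -7 -> [12, -7]
MOD     -> [5]
PUSH 3  -> [5, 3]
POP     -> [5]
PUSH -1 -> [5, -1]
MOD     -> [0]
PUSH 10 -> [0, 10]
DIV     -> [0]
PUSH -8 -> [0, -8]
SWAP    -> [-8, 0]
ADD     -> [-8]
DUP     -> [-8, -8]
POP     -> [-8]
DUP     -> [-8, -8]
STORE 0 -> [-8]
PUSH 65 -> [-8, 65]
DUP     -> [-8, 65, 65]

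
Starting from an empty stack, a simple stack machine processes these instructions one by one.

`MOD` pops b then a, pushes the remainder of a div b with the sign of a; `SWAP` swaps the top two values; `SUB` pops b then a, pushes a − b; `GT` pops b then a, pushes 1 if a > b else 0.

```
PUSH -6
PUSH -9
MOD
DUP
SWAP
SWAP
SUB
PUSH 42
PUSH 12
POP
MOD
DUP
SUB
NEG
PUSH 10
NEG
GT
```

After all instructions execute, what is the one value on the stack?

1

PUSH -6 -> -6
PUSH -9 -> -6 -9
MOD     -> -6
DUP     -> -6 -6
SWAP    -> -6 -6
SWAP    -> -6 -6
SUB     -> 0
PUSH 42 -> 0 42
PUSH 12 -> 0 42 12
POP     -> 0 42
MOD     -> 0
DUP     -> 0 0
SUB     -> 0
NEG     -> 0
PUSH 10 -> 0 10
NEG     -> 0 -10
GT      -> 1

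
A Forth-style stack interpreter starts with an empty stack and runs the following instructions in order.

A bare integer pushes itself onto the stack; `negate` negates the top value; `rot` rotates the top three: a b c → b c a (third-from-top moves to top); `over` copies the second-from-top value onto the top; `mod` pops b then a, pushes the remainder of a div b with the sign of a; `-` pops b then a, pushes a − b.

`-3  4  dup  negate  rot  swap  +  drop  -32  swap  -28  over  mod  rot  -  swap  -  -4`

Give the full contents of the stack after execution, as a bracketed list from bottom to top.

[28, -4]

-3     : -3
4      : -3 4
dup    : -3 4 4
negate : -3 4 -4
rot    : 4 -4 -3
swap   : 4 -3 -4
+      : 4 -7
drop   : 4
-32    : 4 -32
swap   : -32 4
-28    : -32 4 -28
over   : -32 4 -28 4
mod    : -32 4 0
rot    : 4 0 -32
-      : 4 32
swap   : 32 4
-      : 28
-4     : 28 -4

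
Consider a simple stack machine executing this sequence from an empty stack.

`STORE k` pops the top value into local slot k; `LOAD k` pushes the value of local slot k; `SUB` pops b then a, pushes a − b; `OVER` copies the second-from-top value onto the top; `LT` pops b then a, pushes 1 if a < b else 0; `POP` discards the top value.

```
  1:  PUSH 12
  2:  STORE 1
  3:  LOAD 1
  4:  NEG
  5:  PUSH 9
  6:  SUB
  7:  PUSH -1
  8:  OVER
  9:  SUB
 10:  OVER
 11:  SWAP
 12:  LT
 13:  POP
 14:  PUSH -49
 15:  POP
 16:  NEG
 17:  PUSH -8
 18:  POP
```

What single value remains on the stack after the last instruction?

PUSH 12  : 12
STORE 1  : (empty)
LOAD 1   : 12
NEG      : -12
PUSH 9   : -12 9
SUB      : -21
PUSH -1  : -21 -1
OVER     : -21 -1 -21
SUB      : -21 20
OVER     : -21 20 -21
SWAP     : -21 -21 20
LT       : -21 1
POP      : -21
PUSH -49 : -21 -49
POP      : -21
NEG      : 21
PUSH -8  : 21 -8
POP      : 21

21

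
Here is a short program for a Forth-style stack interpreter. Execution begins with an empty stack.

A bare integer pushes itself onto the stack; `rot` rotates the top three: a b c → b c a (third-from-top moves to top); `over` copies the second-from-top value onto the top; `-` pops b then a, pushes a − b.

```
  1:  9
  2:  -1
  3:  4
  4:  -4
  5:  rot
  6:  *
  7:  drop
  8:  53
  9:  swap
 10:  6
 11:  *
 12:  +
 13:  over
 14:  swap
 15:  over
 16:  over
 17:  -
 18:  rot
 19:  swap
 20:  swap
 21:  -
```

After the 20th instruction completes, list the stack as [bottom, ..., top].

[9, 77, -68, 9]

9    : 9
-1   : 9 -1
4    : 9 -1 4
-4   : 9 -1 4 -4
rot  : 9 4 -4 -1
*    : 9 4 4
drop : 9 4
53   : 9 4 53
swap : 9 53 4
6    : 9 53 4 6
*    : 9 53 24
+    : 9 77
over : 9 77 9
swap : 9 9 77
over : 9 9 77 9
over : 9 9 77 9 77
-    : 9 9 77 -68
rot  : 9 77 -68 9
swap : 9 77 9 -68
swap : 9 77 -68 9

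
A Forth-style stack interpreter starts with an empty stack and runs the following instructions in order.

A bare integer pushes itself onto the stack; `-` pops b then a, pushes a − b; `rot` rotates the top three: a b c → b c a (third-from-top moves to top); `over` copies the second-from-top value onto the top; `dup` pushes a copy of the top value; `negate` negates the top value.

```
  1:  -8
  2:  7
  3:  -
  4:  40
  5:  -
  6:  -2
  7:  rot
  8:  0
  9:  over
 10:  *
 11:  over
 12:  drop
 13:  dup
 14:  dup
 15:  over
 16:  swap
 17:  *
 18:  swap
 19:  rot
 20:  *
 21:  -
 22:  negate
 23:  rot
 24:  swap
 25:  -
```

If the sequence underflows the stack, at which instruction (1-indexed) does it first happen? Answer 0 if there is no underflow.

-8 : -8
7  : -8 7
-  : -15
40 : -15 40
-  : -55
-2 : -55 -2
rot  — needs 3 operands, stack has 2 → underflow

7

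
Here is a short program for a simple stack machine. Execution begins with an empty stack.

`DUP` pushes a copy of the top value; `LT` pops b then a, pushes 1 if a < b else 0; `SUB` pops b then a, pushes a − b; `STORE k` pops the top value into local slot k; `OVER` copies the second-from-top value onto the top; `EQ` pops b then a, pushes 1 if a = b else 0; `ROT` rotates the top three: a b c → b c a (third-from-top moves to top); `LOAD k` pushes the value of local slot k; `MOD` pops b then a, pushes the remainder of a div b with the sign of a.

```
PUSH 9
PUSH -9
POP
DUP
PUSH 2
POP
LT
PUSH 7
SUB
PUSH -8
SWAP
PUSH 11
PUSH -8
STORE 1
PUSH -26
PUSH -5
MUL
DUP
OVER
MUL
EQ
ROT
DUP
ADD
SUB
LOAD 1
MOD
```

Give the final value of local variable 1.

PUSH 9   -> 9
PUSH -9  -> 9 -9
POP      -> 9
DUP      -> 9 9
PUSH 2   -> 9 9 2
POP      -> 9 9
LT       -> 0
PUSH 7   -> 0 7
SUB      -> -7
PUSH -8  -> -7 -8
SWAP     -> -8 -7
PUSH 11  -> -8 -7 11
PUSH -8  -> -8 -7 11 -8
STORE 1  -> -8 -7 11
PUSH -26 -> -8 -7 11 -26
PUSH -5  -> -8 -7 11 -26 -5
MUL      -> -8 -7 11 130
DUP      -> -8 -7 11 130 130
OVER     -> -8 -7 11 130 130 130
MUL      -> -8 -7 11 130 16900
EQ       -> -8 -7 11 0
ROT      -> -8 11 0 -7
DUP      -> -8 11 0 -7 -7
ADD      -> -8 11 0 -14
SUB      -> -8 11 14
LOAD 1   -> -8 11 14 -8
MOD      -> -8 11 6

-8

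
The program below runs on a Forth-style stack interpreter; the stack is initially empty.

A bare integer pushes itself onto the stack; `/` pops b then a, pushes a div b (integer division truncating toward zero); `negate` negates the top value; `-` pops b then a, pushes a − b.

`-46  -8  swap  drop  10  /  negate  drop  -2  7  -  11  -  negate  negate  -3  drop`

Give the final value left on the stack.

-46     [-46]
-8      [-46, -8]
swap    [-8, -46]
drop    [-8]
10      [-8, 10]
/       [0]
negate  [0]
drop    []
-2      [-2]
7       [-2, 7]
-       [-9]
11      [-9, 11]
-       [-20]
negate  [20]
negate  [-20]
-3      [-20, -3]
drop    [-20]

-20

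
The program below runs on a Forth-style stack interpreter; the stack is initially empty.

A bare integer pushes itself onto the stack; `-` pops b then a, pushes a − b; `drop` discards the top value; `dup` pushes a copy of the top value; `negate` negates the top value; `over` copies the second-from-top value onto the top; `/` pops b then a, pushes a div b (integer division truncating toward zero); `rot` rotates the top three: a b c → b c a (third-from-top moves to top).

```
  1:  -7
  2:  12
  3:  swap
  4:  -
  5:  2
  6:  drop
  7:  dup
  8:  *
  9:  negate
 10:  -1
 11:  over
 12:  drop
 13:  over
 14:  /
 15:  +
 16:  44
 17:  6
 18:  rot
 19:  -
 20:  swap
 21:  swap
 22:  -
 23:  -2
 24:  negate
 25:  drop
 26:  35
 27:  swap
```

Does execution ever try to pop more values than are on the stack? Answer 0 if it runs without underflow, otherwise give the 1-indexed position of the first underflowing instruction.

0

-7      [-7]
12      [-7, 12]
swap    [12, -7]
-       [19]
2       [19, 2]
drop    [19]
dup     [19, 19]
*       [361]
negate  [-361]
-1      [-361, -1]
over    [-361, -1, -361]
drop    [-361, -1]
over    [-361, -1, -361]
/       [-361, 0]
+       [-361]
44      [-361, 44]
6       [-361, 44, 6]
rot     [44, 6, -361]
-       [44, 367]
swap    [367, 44]
swap    [44, 367]
-       [-323]
-2      [-323, -2]
negate  [-323, 2]
drop    [-323]
35      [-323, 35]
swap    [35, -323]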